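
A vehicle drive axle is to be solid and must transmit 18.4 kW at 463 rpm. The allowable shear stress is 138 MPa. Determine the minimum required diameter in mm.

ω = 2π·463/60 = 48.49 rad/s, so T = P/ω = 18.4×10³ / 48.49 = 379.5 N·m.
For a solid shaft τ_max = 16T/(πd³), so d = (16T/(π τ_allow))^(1/3) = (16·379.5/(π·1.38×10^8))^(1/3) = 0.02410 m.

24.1 mm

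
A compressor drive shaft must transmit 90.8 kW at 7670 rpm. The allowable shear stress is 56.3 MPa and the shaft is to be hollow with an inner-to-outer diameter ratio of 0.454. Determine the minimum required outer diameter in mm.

22.0 mm

ω = 2π·7670/60 = 803.2 rad/s, so T = P/ω = 90.8×10³ / 803.2 = 113.0 N·m.
For a hollow shaft with d_i/d_o = 0.454: τ_max = 16T/(π d_o³ (1−k⁴)), so d_o = [16T/(π τ_allow (1−k⁴))]^(1/3) = [16·113.0/(π·5.63×10^7·0.9575)]^(1/3) = 0.02202 m.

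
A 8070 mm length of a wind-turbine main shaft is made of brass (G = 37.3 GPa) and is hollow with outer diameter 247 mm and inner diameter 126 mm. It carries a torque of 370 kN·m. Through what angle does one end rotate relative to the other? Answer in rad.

0.235 rad

J = π(d_o⁴ − d_i⁴)/32 = π(0.247⁴ − 0.126⁴)/32 = 3.407×10^-4 m⁴.
θ = T·L/(G·J) = 370000 × 8.07 / (37.3×10⁹ × 3.407×10^-4) = 0.2350 rad.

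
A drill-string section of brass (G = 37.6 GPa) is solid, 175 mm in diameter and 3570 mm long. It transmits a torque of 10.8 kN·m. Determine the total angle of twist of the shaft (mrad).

J = πd⁴/32 = π(0.175)⁴/32 = 9.208×10^-5 m⁴.
θ = T·L/(G·J) = 10800 × 3.57 / (37.6×10⁹ × 9.208×10^-5) = 0.01114 rad.

11.1 mrad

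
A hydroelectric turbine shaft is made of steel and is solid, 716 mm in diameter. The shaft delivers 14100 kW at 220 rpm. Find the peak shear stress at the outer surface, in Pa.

8.49e6 Pa

ω = 2π·220/60 = 23.04 rad/s, so T = P/ω = 14100×10³ / 23.04 = 612000 N·m.
J = πd⁴/32 = π(0.716)⁴/32 = 0.02580 m⁴.
τ_max = T·r/J = 612000 × 0.358 / 0.02580 = 8.492×10^6 Pa.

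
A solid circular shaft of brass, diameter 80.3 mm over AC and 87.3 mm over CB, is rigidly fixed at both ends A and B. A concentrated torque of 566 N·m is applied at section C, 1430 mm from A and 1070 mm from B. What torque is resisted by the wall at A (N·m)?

197 N·m

Compatibility: T_A·a/J_AC = T_B·b/J_CB with T_A + T_B = T₀.
J_AC = 4.08×10^-6 m⁴, J_CB = 5.70×10^-6 m⁴, so T_A = T₀·(J_AC/a)/((J_AC/a)+(J_CB/b)) = 197.4 N·m, T_B = 368.6 N·m.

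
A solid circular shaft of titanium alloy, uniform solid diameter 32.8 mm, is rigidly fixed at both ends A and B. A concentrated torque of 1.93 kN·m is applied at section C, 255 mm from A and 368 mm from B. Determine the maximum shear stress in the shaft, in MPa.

165 MPa

With uniform GJ and both ends fixed, compatibility θ_AC = θ_CB gives T_A·a = T_B·b, together with T_A + T_B = T₀.
T_A = T₀·b/(a+b) = 1930·368/623.0 = 1140 N·m; T_B = 790.0 N·m.
τ in each portion: τ_AC = 1.65×10^8 Pa, τ_CB = 1.14×10^8 Pa; maximum is in AC.
τ_max = T_AC·r/J = 1140·0.0164/1.14×10^-7 = 1.645×10^8 Pa.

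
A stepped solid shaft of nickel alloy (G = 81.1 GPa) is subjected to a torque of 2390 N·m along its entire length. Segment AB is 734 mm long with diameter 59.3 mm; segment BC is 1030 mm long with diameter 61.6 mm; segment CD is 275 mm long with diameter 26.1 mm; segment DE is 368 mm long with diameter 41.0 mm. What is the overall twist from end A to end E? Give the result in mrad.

256 mrad

J_AB = π(0.0593)⁴/32 = 1.21×10^-6 m⁴; J_BC = π(0.0616)⁴/32 = 1.41×10^-6 m⁴; J_CD = π(0.0261)⁴/32 = 4.56×10^-8 m⁴; J_DE = π(0.0410)⁴/32 = 2.77×10^-7 m⁴.
θ = (T/G)·Σ L_i/J_i = (2390/81.1×10⁹)·(0.734/1.21×10^-6 + 1.03/1.41×10^-6 + 0.275/4.56×10^-8 + 0.368/2.77×10^-7) = 0.2563 rad.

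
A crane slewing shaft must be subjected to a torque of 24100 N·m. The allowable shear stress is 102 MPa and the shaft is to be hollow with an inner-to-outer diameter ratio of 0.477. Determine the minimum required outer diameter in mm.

For a hollow shaft with d_i/d_o = 0.477: τ_max = 16T/(π d_o³ (1−k⁴)), so d_o = [16T/(π τ_allow (1−k⁴))]^(1/3) = [16·24100/(π·1.02×10^8·0.9482)]^(1/3) = 0.1083 m.

108 mm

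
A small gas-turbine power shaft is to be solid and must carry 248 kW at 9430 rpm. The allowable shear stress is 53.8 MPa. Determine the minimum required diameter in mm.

28.8 mm

ω = 2π·9430/60 = 987.5 rad/s, so T = P/ω = 248×10³ / 987.5 = 251.1 N·m.
For a solid shaft τ_max = 16T/(πd³), so d = (16T/(π τ_allow))^(1/3) = (16·251.1/(π·5.38×10^7))^(1/3) = 0.02875 m.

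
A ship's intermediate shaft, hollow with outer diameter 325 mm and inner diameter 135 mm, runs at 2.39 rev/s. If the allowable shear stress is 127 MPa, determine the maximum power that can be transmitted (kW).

J = π(d_o⁴ − d_i⁴)/32 = π(0.325⁴ − 0.135⁴)/32 = 1.063×10^-3 m⁴.
T_max = τ_allow·J/r = 1.27×10^8 × 1.063×10^-3 / 0.163 = 830500 N·m.
ω = 2π·2.39 = 15.02 rad/s, so P_max = T_max·ω = 1.247×10^7 W.

12500 kW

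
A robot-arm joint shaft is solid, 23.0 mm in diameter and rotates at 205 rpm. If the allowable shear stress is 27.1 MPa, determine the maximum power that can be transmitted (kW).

1.39 kW

J = πd⁴/32 = π(0.0230)⁴/32 = 2.747×10^-8 m⁴.
T_max = τ_allow·J/r = 2.71×10^7 × 2.747×10^-8 / 0.0115 = 64.74 N·m.
ω = 2π·205/60 = 21.47 rad/s, so P_max = T_max·ω = 1390 W.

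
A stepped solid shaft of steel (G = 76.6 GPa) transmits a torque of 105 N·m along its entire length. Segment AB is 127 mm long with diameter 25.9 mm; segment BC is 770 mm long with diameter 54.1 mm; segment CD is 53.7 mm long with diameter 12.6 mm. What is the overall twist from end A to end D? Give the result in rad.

J_AB = π(0.0259)⁴/32 = 4.42×10^-8 m⁴; J_BC = π(0.0541)⁴/32 = 8.41×10^-7 m⁴; J_CD = π(0.0126)⁴/32 = 2.47×10^-9 m⁴.
θ = (T/G)·Σ L_i/J_i = (105.0/76.6×10⁹)·(0.127/4.42×10^-8 + 0.770/8.41×10^-7 + 0.0537/2.47×10^-9) = 0.03494 rad.

0.0349 rad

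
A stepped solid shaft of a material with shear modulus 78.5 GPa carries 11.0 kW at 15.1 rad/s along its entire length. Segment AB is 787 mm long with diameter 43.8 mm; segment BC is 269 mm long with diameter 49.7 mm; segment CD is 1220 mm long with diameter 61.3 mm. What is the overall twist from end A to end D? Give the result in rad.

0.0325 rad

ω = 15.1 rad/s, so T = P/ω = 11.0×10³ / 15.10 = 728.5 N·m.
J_AB = π(0.0438)⁴/32 = 3.61×10^-7 m⁴; J_BC = π(0.0497)⁴/32 = 5.99×10^-7 m⁴; J_CD = π(0.0613)⁴/32 = 1.39×10^-6 m⁴.
θ = (T/G)·Σ L_i/J_i = (728.5/78.5×10⁹)·(0.787/3.61×10^-7 + 0.269/5.99×10^-7 + 1.22/1.39×10^-6) = 0.03255 rad.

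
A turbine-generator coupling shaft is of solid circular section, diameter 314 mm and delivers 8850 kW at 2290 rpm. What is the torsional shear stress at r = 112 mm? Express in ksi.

0.628 ksi

ω = 2π·2290/60 = 239.8 rad/s, so T = P/ω = 8850×10³ / 239.8 = 36900 N·m.
J = πd⁴/32 = π(0.314)⁴/32 = 9.544×10^-4 m⁴.
Shear stress varies linearly with radius: τ = T·r/J = 36900 × 0.112 / 9.544×10^-4 = 4.331×10^6 Pa.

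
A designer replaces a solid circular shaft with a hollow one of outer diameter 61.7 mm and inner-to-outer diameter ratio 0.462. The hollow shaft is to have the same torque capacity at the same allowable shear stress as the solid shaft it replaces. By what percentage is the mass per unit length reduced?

18.9 %

Equal τ_max and T ⇒ the solid shaft needs d_s³ = d_o³(1−k⁴), so d_s = 61.7·(1−0.462⁴)^(1/3) = 60.75 mm.
Area ratio A_h/A_s = d_o²(1−k²)/d_s² = (1−k²)/(1−k⁴)^(2/3) = 0.8114.
Mass saving = 1 − 0.8114 = 18.9 %.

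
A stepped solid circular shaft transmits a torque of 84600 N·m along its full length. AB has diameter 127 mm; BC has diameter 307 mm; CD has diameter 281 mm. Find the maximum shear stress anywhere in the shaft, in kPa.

Under the same torque, τ_max = 16T/(πd³) is largest where d is smallest — segment AB (d = 127 mm).
τ_max = 16·84600/(π·(0.127)³) = 2.103×10^8 Pa.

210000 kPa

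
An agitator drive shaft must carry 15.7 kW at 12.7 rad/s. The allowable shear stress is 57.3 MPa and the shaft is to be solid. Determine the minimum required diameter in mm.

47.9 mm

ω = 12.7 rad/s, so T = P/ω = 15.7×10³ / 12.70 = 1236 N·m.
For a solid shaft τ_max = 16T/(πd³), so d = (16T/(π τ_allow))^(1/3) = (16·1236/(π·5.73×10^7))^(1/3) = 0.04790 m.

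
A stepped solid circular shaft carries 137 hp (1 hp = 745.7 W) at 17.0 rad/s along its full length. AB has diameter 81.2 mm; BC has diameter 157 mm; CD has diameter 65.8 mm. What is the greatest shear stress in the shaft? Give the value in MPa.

107 MPa

ω = 17.0 rad/s, so T = P/ω = 137×745.7 / 17.00 = 6009 N·m.
Under the same torque, τ_max = 16T/(πd³) is largest where d is smallest — segment CD (d = 65.8 mm).
τ_max = 16·6009/(π·(0.0658)³) = 1.074×10^8 Pa.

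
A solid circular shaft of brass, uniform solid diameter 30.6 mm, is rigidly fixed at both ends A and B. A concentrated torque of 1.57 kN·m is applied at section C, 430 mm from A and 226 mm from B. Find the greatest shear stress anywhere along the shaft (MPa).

With uniform GJ and both ends fixed, compatibility θ_AC = θ_CB gives T_A·a = T_B·b, together with T_A + T_B = T₀.
T_A = T₀·b/(a+b) = 1570·226/656.0 = 540.9 N·m; T_B = 1029 N·m.
τ in each portion: τ_AC = 9.61×10^7 Pa, τ_CB = 1.83×10^8 Pa; maximum is in CB.
τ_max = T_CB·r/J = 1029·0.0153/8.61×10^-8 = 1.829×10^8 Pa.

183 MPa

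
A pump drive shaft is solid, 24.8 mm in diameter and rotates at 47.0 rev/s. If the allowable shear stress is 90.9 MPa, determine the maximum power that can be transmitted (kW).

J = πd⁴/32 = π(0.0248)⁴/32 = 3.714×10^-8 m⁴.
T_max = τ_allow·J/r = 9.09×10^7 × 3.714×10^-8 / 0.0124 = 272.2 N·m.
ω = 2π·47.0 = 295.3 rad/s, so P_max = T_max·ω = 8.039×10^4 W.

80.4 kW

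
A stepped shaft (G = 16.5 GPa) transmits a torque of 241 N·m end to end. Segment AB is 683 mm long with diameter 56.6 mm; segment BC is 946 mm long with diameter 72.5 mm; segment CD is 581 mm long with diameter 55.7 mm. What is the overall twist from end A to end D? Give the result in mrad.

24.0 mrad

J_AB = π(0.0566)⁴/32 = 1.01×10^-6 m⁴; J_BC = π(0.0725)⁴/32 = 2.71×10^-6 m⁴; J_CD = π(0.0557)⁴/32 = 9.45×10^-7 m⁴.
θ = (T/G)·Σ L_i/J_i = (241.0/16.5×10⁹)·(0.683/1.01×10^-6 + 0.946/2.71×10^-6 + 0.581/9.45×10^-7) = 0.02398 rad.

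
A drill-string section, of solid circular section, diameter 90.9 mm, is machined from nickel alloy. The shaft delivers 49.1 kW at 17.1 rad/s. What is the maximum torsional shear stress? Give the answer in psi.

2820 psi

ω = 17.1 rad/s, so T = P/ω = 49.1×10³ / 17.10 = 2871 N·m.
J = πd⁴/32 = π(0.0909)⁴/32 = 6.703×10^-6 m⁴.
τ_max = T·r/J = 2871 × 0.0455 / 6.703×10^-6 = 1.947×10^7 Pa.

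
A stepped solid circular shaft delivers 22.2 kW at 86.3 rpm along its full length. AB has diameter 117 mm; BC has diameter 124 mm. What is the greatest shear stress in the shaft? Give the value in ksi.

ω = 2π·86.3/60 = 9.037 rad/s, so T = P/ω = 22.2×10³ / 9.037 = 2456 N·m.
Under the same torque, τ_max = 16T/(πd³) is largest where d is smallest — segment AB (d = 117 mm).
τ_max = 16·2456/(π·(0.117)³) = 7.811×10^6 Pa.

1.13 ksi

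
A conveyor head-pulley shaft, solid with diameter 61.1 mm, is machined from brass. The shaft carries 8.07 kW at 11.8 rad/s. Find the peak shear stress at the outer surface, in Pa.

ω = 11.8 rad/s, so T = P/ω = 8.07×10³ / 11.80 = 683.9 N·m.
J = πd⁴/32 = π(0.0611)⁴/32 = 1.368×10^-6 m⁴.
τ_max = T·r/J = 683.9 × 0.0306 / 1.368×10^-6 = 1.527×10^7 Pa.

1.53e7 Pa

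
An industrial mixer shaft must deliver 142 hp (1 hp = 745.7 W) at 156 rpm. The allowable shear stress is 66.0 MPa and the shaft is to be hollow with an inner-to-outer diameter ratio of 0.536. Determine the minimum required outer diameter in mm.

81.7 mm

ω = 2π·156/60 = 16.34 rad/s, so T = P/ω = 142×745.7 / 16.34 = 6482 N·m.
For a hollow shaft with d_i/d_o = 0.536: τ_max = 16T/(π d_o³ (1−k⁴)), so d_o = [16T/(π τ_allow (1−k⁴))]^(1/3) = [16·6482/(π·6.60×10^7·0.9175)]^(1/3) = 0.08169 m.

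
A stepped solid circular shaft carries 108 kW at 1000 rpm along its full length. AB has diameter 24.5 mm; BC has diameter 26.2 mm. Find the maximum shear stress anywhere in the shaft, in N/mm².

ω = 2π·1000/60 = 104.7 rad/s, so T = P/ω = 108×10³ / 104.7 = 1031 N·m.
Under the same torque, τ_max = 16T/(πd³) is largest where d is smallest — segment AB (d = 24.5 mm).
τ_max = 16·1031/(π·(0.0245)³) = 3.572×10^8 Pa.

357 N/mm²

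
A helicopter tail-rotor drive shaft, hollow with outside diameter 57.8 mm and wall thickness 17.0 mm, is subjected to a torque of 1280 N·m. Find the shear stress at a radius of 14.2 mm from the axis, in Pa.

1.71e7 Pa

J = π(d_o⁴ − d_i⁴)/32 = π(0.0578⁴ − 0.0238⁴)/32 = 1.064×10^-6 m⁴.
Shear stress varies linearly with radius: τ = T·r/J = 1280 × 0.0142 / 1.064×10^-6 = 1.708×10^7 Pa.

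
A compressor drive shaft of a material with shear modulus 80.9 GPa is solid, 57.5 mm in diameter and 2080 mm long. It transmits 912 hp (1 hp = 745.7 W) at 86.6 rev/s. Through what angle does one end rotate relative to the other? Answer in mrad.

ω = 2π·86.6 = 544.1 rad/s, so T = P/ω = 912×745.7 / 544.1 = 1250 N·m.
J = πd⁴/32 = π(0.0575)⁴/32 = 1.073×10^-6 m⁴.
θ = T·L/(G·J) = 1250 × 2.08 / (80.9×10⁹ × 1.073×10^-6) = 0.02994 rad.

29.9 mrad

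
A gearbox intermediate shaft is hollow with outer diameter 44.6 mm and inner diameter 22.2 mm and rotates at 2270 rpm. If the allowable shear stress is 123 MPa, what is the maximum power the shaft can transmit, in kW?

478 kW

J = π(d_o⁴ − d_i⁴)/32 = π(0.0446⁴ − 0.0222⁴)/32 = 3.646×10^-7 m⁴.
T_max = τ_allow·J/r = 1.23×10^8 × 3.646×10^-7 / 0.0223 = 2011 N·m.
ω = 2π·2270/60 = 237.7 rad/s, so P_max = T_max·ω = 4.781×10^5 W.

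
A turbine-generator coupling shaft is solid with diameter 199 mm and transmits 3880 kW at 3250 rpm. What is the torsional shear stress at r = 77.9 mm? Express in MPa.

5.77 MPa

ω = 2π·3250/60 = 340.3 rad/s, so T = P/ω = 3880×10³ / 340.3 = 11400 N·m.
J = πd⁴/32 = π(0.199)⁴/32 = 1.540×10^-4 m⁴.
Shear stress varies linearly with radius: τ = T·r/J = 11400 × 0.0779 / 1.540×10^-4 = 5.768×10^6 Pa.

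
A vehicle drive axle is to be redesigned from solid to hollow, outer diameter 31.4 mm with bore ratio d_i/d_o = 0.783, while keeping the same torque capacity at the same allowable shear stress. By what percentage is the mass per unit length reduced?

47.0 %

Equal τ_max and T ⇒ the solid shaft needs d_s³ = d_o³(1−k⁴), so d_s = 31.4·(1−0.783⁴)^(1/3) = 26.83 mm.
Area ratio A_h/A_s = d_o²(1−k²)/d_s² = (1−k²)/(1−k⁴)^(2/3) = 0.5298.
Mass saving = 1 − 0.5298 = 47.0 %.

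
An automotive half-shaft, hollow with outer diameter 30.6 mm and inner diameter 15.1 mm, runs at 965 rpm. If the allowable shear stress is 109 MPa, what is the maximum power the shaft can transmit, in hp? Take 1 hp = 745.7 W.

J = π(d_o⁴ − d_i⁴)/32 = π(0.0306⁴ − 0.0151⁴)/32 = 8.097×10^-8 m⁴.
T_max = τ_allow·J/r = 1.09×10^8 × 8.097×10^-8 / 0.0153 = 576.9 N·m.
ω = 2π·965/60 = 101.1 rad/s, so P_max = T_max·ω = 5.829×10^4 W.

78.2 hp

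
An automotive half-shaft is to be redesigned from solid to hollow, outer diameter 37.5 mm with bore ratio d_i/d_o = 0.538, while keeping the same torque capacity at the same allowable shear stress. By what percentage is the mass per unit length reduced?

24.7 %

Equal τ_max and T ⇒ the solid shaft needs d_s³ = d_o³(1−k⁴), so d_s = 37.5·(1−0.538⁴)^(1/3) = 36.42 mm.
Area ratio A_h/A_s = d_o²(1−k²)/d_s² = (1−k²)/(1−k⁴)^(2/3) = 0.7532.
Mass saving = 1 − 0.7532 = 24.7 %.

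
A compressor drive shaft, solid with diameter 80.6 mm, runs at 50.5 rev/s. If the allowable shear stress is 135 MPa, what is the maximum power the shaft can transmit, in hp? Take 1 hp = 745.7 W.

5910 hp

J = πd⁴/32 = π(0.0806)⁴/32 = 4.143×10^-6 m⁴.
T_max = τ_allow·J/r = 1.35×10^8 × 4.143×10^-6 / 0.0403 = 13880 N·m.
ω = 2π·50.5 = 317.3 rad/s, so P_max = T_max·ω = 4.404×10^6 W.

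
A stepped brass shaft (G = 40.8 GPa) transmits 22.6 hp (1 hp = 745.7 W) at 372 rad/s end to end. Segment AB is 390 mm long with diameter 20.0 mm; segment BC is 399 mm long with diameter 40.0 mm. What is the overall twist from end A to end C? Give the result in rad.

ω = 372 rad/s, so T = P/ω = 22.6×745.7 / 372.0 = 45.30 N·m.
J_AB = π(0.0200)⁴/32 = 1.57×10^-8 m⁴; J_BC = π(0.0400)⁴/32 = 2.51×10^-7 m⁴.
θ = (T/G)·Σ L_i/J_i = (45.30/40.8×10⁹)·(0.390/1.57×10^-8 + 0.399/2.51×10^-7) = 0.02933 rad.

0.0293 rad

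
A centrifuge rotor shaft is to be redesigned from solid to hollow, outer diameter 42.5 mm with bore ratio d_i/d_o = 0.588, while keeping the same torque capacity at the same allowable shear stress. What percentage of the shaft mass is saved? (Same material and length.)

Equal τ_max and T ⇒ the solid shaft needs d_s³ = d_o³(1−k⁴), so d_s = 42.5·(1−0.588⁴)^(1/3) = 40.73 mm.
Area ratio A_h/A_s = d_o²(1−k²)/d_s² = (1−k²)/(1−k⁴)^(2/3) = 0.7122.
Mass saving = 1 − 0.7122 = 28.8 %.

28.8 %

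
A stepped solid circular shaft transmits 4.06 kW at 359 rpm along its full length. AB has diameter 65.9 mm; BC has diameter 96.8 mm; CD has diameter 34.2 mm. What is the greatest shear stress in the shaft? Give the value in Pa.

1.37e7 Pa

ω = 2π·359/60 = 37.59 rad/s, so T = P/ω = 4.06×10³ / 37.59 = 108.0 N·m.
Under the same torque, τ_max = 16T/(πd³) is largest where d is smallest — segment CD (d = 34.2 mm).
τ_max = 16·108.0/(π·(0.0342)³) = 1.375×10^7 Pa.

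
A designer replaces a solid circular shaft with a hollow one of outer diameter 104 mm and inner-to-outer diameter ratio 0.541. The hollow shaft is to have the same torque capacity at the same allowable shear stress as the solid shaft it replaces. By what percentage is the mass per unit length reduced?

Equal τ_max and T ⇒ the solid shaft needs d_s³ = d_o³(1−k⁴), so d_s = 104·(1−0.541⁴)^(1/3) = 100.9 mm.
Area ratio A_h/A_s = d_o²(1−k²)/d_s² = (1−k²)/(1−k⁴)^(2/3) = 0.7508.
Mass saving = 1 − 0.7508 = 24.9 %.

24.9 %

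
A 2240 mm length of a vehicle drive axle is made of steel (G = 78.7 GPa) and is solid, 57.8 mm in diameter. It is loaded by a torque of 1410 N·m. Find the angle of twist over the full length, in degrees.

J = πd⁴/32 = π(0.0578)⁴/32 = 1.096×10^-6 m⁴.
θ = T·L/(G·J) = 1410 × 2.24 / (78.7×10⁹ × 1.096×10^-6) = 0.03663 rad.

2.10°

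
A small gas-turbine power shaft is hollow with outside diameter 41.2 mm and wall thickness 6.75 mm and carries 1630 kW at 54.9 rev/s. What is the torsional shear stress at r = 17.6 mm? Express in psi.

53600 psi

ω = 2π·54.9 = 344.9 rad/s, so T = P/ω = 1630×10³ / 344.9 = 4725 N·m.
J = π(d_o⁴ − d_i⁴)/32 = π(0.0412⁴ − 0.0277⁴)/32 = 2.251×10^-7 m⁴.
Shear stress varies linearly with radius: τ = T·r/J = 4725 × 0.0176 / 2.251×10^-7 = 3.695×10^8 Pa.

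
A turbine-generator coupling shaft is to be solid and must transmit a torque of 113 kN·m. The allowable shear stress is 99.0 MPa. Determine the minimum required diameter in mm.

For a solid shaft τ_max = 16T/(πd³), so d = (16T/(π τ_allow))^(1/3) = (16·113000/(π·9.90×10^7))^(1/3) = 0.1798 m.

180 mm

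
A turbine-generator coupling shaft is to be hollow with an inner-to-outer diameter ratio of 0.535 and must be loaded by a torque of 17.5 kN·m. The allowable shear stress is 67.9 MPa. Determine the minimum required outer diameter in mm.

For a hollow shaft with d_i/d_o = 0.535: τ_max = 16T/(π d_o³ (1−k⁴)), so d_o = [16T/(π τ_allow (1−k⁴))]^(1/3) = [16·17500/(π·6.79×10^7·0.9181)]^(1/3) = 0.1127 m.

113 mm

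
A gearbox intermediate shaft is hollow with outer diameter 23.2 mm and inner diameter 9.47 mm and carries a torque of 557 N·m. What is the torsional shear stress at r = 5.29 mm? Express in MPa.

J = π(d_o⁴ − d_i⁴)/32 = π(0.0232⁴ − 0.00947⁴)/32 = 2.765×10^-8 m⁴.
Shear stress varies linearly with radius: τ = T·r/J = 557.0 × 0.00529 / 2.765×10^-8 = 1.066×10^8 Pa.

107 MPa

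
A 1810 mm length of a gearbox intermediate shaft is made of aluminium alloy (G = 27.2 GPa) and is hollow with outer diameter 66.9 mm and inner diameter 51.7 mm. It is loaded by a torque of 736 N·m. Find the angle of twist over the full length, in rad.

0.0387 rad

J = π(d_o⁴ − d_i⁴)/32 = π(0.0669⁴ − 0.0517⁴)/32 = 1.265×10^-6 m⁴.
θ = T·L/(G·J) = 736.0 × 1.81 / (27.2×10⁹ × 1.265×10^-6) = 0.03871 rad.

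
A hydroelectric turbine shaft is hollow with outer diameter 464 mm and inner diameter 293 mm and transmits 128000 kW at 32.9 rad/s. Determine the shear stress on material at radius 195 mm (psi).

ω = 32.9 rad/s, so T = P/ω = 128000×10³ / 32.90 = 3.891e6 N·m.
J = π(d_o⁴ − d_i⁴)/32 = π(0.464⁴ − 0.293⁴)/32 = 3.827×10^-3 m⁴.
Shear stress varies linearly with radius: τ = T·r/J = 3.891e6 × 0.195 / 3.827×10^-3 = 1.982×10^8 Pa.

28800 psi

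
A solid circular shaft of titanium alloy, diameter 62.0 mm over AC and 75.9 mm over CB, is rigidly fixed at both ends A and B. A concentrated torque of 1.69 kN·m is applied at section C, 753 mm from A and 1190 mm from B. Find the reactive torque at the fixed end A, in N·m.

Compatibility: T_A·a/J_AC = T_B·b/J_CB with T_A + T_B = T₀.
J_AC = 1.45×10^-6 m⁴, J_CB = 3.26×10^-6 m⁴, so T_A = T₀·(J_AC/a)/((J_AC/a)+(J_CB/b)) = 698.0 N·m, T_B = 992.0 N·m.

698 N·m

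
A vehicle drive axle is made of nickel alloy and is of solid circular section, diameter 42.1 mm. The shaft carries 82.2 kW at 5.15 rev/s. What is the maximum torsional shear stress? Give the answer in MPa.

173 MPa

ω = 2π·5.15 = 32.36 rad/s, so T = P/ω = 82.2×10³ / 32.36 = 2540 N·m.
J = πd⁴/32 = π(0.0421)⁴/32 = 3.084×10^-7 m⁴.
τ_max = T·r/J = 2540 × 0.0210 / 3.084×10^-7 = 1.734×10^8 Pa.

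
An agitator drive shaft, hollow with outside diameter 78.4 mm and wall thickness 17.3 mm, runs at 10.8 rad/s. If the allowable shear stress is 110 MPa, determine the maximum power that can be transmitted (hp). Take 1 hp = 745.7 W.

136 hp

J = π(d_o⁴ − d_i⁴)/32 = π(0.0784⁴ − 0.0438⁴)/32 = 3.348×10^-6 m⁴.
T_max = τ_allow·J/r = 1.10×10^8 × 3.348×10^-6 / 0.0392 = 9394 N·m.
ω = 10.8 rad/s, so P_max = T_max·ω = 1.015×10^5 W.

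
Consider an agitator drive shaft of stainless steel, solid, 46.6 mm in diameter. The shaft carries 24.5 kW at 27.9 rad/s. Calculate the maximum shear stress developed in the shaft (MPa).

44.2 MPa

ω = 27.9 rad/s, so T = P/ω = 24.5×10³ / 27.90 = 878.1 N·m.
J = πd⁴/32 = π(0.0466)⁴/32 = 4.630×10^-7 m⁴.
τ_max = T·r/J = 878.1 × 0.0233 / 4.630×10^-7 = 4.420×10^7 Pa.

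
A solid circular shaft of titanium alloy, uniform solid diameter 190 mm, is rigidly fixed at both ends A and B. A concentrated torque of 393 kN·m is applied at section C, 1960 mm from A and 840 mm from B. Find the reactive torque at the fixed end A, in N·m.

118000 N·m

With uniform GJ and both ends fixed, compatibility θ_AC = θ_CB gives T_A·a = T_B·b, together with T_A + T_B = T₀.
T_A = T₀·b/(a+b) = 393000·840/2800 = 117900 N·m; T_B = 275100 N·m.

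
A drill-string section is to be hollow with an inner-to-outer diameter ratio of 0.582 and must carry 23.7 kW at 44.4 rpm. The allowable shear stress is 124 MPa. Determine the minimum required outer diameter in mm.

ω = 2π·44.4/60 = 4.650 rad/s, so T = P/ω = 23.7×10³ / 4.650 = 5097 N·m.
For a hollow shaft with d_i/d_o = 0.582: τ_max = 16T/(π d_o³ (1−k⁴)), so d_o = [16T/(π τ_allow (1−k⁴))]^(1/3) = [16·5097/(π·1.24×10^8·0.8853)]^(1/3) = 0.06184 m.

61.8 mm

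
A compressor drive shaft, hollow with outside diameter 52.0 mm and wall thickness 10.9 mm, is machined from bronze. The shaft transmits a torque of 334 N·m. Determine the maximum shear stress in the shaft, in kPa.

13700 kPa

J = π(d_o⁴ − d_i⁴)/32 = π(0.0520⁴ − 0.0302⁴)/32 = 6.362×10^-7 m⁴.
τ_max = T·r/J = 334.0 × 0.0260 / 6.362×10^-7 = 1.365×10^7 Pa.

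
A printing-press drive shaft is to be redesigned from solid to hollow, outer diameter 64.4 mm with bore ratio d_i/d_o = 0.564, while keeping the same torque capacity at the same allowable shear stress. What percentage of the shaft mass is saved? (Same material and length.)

Equal τ_max and T ⇒ the solid shaft needs d_s³ = d_o³(1−k⁴), so d_s = 64.4·(1−0.564⁴)^(1/3) = 62.15 mm.
Area ratio A_h/A_s = d_o²(1−k²)/d_s² = (1−k²)/(1−k⁴)^(2/3) = 0.7322.
Mass saving = 1 − 0.7322 = 26.8 %.

26.8 %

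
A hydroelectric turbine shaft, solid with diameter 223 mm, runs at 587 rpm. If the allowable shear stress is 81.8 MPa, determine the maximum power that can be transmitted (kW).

J = πd⁴/32 = π(0.223)⁴/32 = 2.428×10^-4 m⁴.
T_max = τ_allow·J/r = 8.18×10^7 × 2.428×10^-4 / 0.112 = 178100 N·m.
ω = 2π·587/60 = 61.47 rad/s, so P_max = T_max·ω = 1.095×10^7 W.

10900 kW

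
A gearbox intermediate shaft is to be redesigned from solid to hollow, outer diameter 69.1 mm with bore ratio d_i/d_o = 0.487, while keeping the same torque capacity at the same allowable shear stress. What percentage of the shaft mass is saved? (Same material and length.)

20.7 %

Equal τ_max and T ⇒ the solid shaft needs d_s³ = d_o³(1−k⁴), so d_s = 69.1·(1−0.487⁴)^(1/3) = 67.78 mm.
Area ratio A_h/A_s = d_o²(1−k²)/d_s² = (1−k²)/(1−k⁴)^(2/3) = 0.7928.
Mass saving = 1 − 0.7928 = 20.7 %.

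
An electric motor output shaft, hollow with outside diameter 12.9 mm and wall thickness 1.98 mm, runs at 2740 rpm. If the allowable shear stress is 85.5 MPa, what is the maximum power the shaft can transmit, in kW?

7.96 kW

J = π(d_o⁴ − d_i⁴)/32 = π(0.0129⁴ − 0.00894⁴)/32 = 2.092×10^-9 m⁴.
T_max = τ_allow·J/r = 8.55×10^7 × 2.092×10^-9 / 0.00645 = 27.73 N·m.
ω = 2π·2740/60 = 286.9 rad/s, so P_max = T_max·ω = 7955 W.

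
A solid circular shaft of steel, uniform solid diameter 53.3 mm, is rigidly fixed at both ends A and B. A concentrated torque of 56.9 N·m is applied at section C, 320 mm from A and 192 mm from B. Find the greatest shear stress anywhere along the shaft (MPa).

1.20 MPa

With uniform GJ and both ends fixed, compatibility θ_AC = θ_CB gives T_A·a = T_B·b, together with T_A + T_B = T₀.
T_A = T₀·b/(a+b) = 56.90·192/512.0 = 21.34 N·m; T_B = 35.56 N·m.
τ in each portion: τ_AC = 7.18×10^5 Pa, τ_CB = 1.20×10^6 Pa; maximum is in CB.
τ_max = T_CB·r/J = 35.56·0.0267/7.92×10^-7 = 1.196×10^6 Pa.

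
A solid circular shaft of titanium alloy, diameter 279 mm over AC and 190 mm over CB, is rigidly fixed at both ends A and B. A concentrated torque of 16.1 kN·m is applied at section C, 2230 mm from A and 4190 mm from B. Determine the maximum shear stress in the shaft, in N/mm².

3.39 N/mm²

Compatibility: T_A·a/J_AC = T_B·b/J_CB with T_A + T_B = T₀.
J_AC = 5.95×10^-4 m⁴, J_CB = 1.28×10^-4 m⁴, so T_A = T₀·(J_AC/a)/((J_AC/a)+(J_CB/b)) = 14450 N·m, T_B = 1654 N·m.
τ in each portion: τ_AC = 3.39×10^6 Pa, τ_CB = 1.23×10^6 Pa; maximum is in AC.
τ_max = T_AC·r/J = 14450·0.140/5.95×10^-4 = 3.388×10^6 Pa.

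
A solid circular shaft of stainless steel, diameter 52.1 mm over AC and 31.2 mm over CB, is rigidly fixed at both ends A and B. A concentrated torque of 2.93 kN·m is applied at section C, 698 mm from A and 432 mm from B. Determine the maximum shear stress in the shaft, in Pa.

8.74e7 Pa

Compatibility: T_A·a/J_AC = T_B·b/J_CB with T_A + T_B = T₀.
J_AC = 7.23×10^-7 m⁴, J_CB = 9.30×10^-8 m⁴, so T_A = T₀·(J_AC/a)/((J_AC/a)+(J_CB/b)) = 2426 N·m, T_B = 504.1 N·m.
τ in each portion: τ_AC = 8.74×10^7 Pa, τ_CB = 8.45×10^7 Pa; maximum is in AC.
τ_max = T_AC·r/J = 2426·0.0261/7.23×10^-7 = 8.736×10^7 Pa.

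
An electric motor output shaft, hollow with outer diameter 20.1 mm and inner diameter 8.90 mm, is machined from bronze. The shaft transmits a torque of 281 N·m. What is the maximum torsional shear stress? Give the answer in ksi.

26.6 ksi

J = π(d_o⁴ − d_i⁴)/32 = π(0.0201⁴ − 0.00890⁴)/32 = 1.541×10^-8 m⁴.
τ_max = T·r/J = 281.0 × 0.0100 / 1.541×10^-8 = 1.833×10^8 Pa.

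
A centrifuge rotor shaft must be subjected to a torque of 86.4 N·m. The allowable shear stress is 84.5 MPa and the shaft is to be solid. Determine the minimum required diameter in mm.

For a solid shaft τ_max = 16T/(πd³), so d = (16T/(π τ_allow))^(1/3) = (16·86.40/(π·8.45×10^7))^(1/3) = 0.01733 m.

17.3 mm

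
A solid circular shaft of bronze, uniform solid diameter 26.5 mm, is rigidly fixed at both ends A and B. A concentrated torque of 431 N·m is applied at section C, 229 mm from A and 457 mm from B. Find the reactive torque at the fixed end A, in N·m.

287 N·m

With uniform GJ and both ends fixed, compatibility θ_AC = θ_CB gives T_A·a = T_B·b, together with T_A + T_B = T₀.
T_A = T₀·b/(a+b) = 431.0·457/686.0 = 287.1 N·m; T_B = 143.9 N·m.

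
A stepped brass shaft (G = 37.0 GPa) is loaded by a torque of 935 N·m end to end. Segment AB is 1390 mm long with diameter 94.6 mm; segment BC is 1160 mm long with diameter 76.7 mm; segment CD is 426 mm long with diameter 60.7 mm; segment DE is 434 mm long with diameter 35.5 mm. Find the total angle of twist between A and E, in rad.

0.0915 rad

J_AB = π(0.0946)⁴/32 = 7.86×10^-6 m⁴; J_BC = π(0.0767)⁴/32 = 3.40×10^-6 m⁴; J_CD = π(0.0607)⁴/32 = 1.33×10^-6 m⁴; J_DE = π(0.0355)⁴/32 = 1.56×10^-7 m⁴.
θ = (T/G)·Σ L_i/J_i = (935.0/37.0×10⁹)·(1.39/7.86×10^-6 + 1.16/3.40×10^-6 + 0.426/1.33×10^-6 + 0.434/1.56×10^-7) = 0.09151 rad.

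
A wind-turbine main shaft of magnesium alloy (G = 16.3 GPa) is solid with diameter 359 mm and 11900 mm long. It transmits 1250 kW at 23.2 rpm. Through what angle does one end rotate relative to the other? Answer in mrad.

ω = 2π·23.2/60 = 2.429 rad/s, so T = P/ω = 1250×10³ / 2.429 = 514500 N·m.
J = πd⁴/32 = π(0.359)⁴/32 = 1.631×10^-3 m⁴.
θ = T·L/(G·J) = 514500 × 11.9 / (16.3×10⁹ × 1.631×10^-3) = 0.2303 rad.

230 mrad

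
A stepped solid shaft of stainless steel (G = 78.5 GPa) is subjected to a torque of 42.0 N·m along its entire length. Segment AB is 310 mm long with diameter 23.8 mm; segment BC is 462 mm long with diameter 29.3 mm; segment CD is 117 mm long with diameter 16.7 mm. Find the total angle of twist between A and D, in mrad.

16.9 mrad

J_AB = π(0.0238)⁴/32 = 3.15×10^-8 m⁴; J_BC = π(0.0293)⁴/32 = 7.24×10^-8 m⁴; J_CD = π(0.0167)⁴/32 = 7.64×10^-9 m⁴.
θ = (T/G)·Σ L_i/J_i = (42.00/78.5×10⁹)·(0.310/3.15×10^-8 + 0.462/7.24×10^-8 + 0.117/7.64×10^-9) = 0.01688 rad.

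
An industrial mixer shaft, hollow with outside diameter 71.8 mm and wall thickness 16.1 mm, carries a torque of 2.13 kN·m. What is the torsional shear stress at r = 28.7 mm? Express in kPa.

J = π(d_o⁴ − d_i⁴)/32 = π(0.0718⁴ − 0.0396⁴)/32 = 2.368×10^-6 m⁴.
Shear stress varies linearly with radius: τ = T·r/J = 2130 × 0.0287 / 2.368×10^-6 = 2.582×10^7 Pa.

25800 kPa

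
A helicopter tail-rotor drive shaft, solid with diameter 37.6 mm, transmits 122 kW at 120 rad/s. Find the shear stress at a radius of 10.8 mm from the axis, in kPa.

ω = 120 rad/s, so T = P/ω = 122×10³ / 120.0 = 1017 N·m.
J = πd⁴/32 = π(0.0376)⁴/32 = 1.962×10^-7 m⁴.
Shear stress varies linearly with radius: τ = T·r/J = 1017 × 0.0108 / 1.962×10^-7 = 5.596×10^7 Pa.

56000 kPa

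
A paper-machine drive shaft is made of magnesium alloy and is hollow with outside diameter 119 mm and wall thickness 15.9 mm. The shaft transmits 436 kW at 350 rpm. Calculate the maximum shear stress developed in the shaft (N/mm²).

ω = 2π·350/60 = 36.65 rad/s, so T = P/ω = 436×10³ / 36.65 = 11900 N·m.
J = π(d_o⁴ − d_i⁴)/32 = π(0.119⁴ − 0.0872⁴)/32 = 1.401×10^-5 m⁴.
τ_max = T·r/J = 11900 × 0.0595 / 1.401×10^-5 = 5.052×10^7 Pa.

50.5 N/mm²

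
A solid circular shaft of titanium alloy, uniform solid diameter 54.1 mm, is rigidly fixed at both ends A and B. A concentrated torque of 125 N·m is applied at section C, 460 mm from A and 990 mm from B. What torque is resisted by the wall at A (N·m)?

85.3 N·m

With uniform GJ and both ends fixed, compatibility θ_AC = θ_CB gives T_A·a = T_B·b, together with T_A + T_B = T₀.
T_A = T₀·b/(a+b) = 125.0·990/1450 = 85.34 N·m; T_B = 39.66 N·m.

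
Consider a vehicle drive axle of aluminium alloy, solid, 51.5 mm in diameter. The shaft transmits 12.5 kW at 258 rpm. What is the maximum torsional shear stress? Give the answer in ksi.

2.50 ksi

ω = 2π·258/60 = 27.02 rad/s, so T = P/ω = 12.5×10³ / 27.02 = 462.7 N·m.
J = πd⁴/32 = π(0.0515)⁴/32 = 6.906×10^-7 m⁴.
τ_max = T·r/J = 462.7 × 0.0257 / 6.906×10^-7 = 1.725×10^7 Pa.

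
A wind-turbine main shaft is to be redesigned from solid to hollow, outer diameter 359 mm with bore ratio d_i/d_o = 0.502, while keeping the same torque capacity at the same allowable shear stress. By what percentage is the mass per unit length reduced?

21.9 %

Equal τ_max and T ⇒ the solid shaft needs d_s³ = d_o³(1−k⁴), so d_s = 359·(1−0.502⁴)^(1/3) = 351.2 mm.
Area ratio A_h/A_s = d_o²(1−k²)/d_s² = (1−k²)/(1−k⁴)^(2/3) = 0.7814.
Mass saving = 1 − 0.7814 = 21.9 %.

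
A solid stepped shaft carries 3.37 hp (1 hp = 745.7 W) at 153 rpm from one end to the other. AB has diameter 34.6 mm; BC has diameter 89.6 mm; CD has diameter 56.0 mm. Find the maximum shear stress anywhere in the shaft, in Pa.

1.93e7 Pa

ω = 2π·153/60 = 16.02 rad/s, so T = P/ω = 3.37×745.7 / 16.02 = 156.8 N·m.
Under the same torque, τ_max = 16T/(πd³) is largest where d is smallest — segment AB (d = 34.6 mm).
τ_max = 16·156.8/(π·(0.0346)³) = 1.928×10^7 Pa.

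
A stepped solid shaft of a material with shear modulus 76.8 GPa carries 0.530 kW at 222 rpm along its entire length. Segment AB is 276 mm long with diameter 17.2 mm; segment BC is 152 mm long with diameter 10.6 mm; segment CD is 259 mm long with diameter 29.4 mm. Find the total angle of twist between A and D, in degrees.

2.69°

ω = 2π·222/60 = 23.25 rad/s, so T = P/ω = 0.530×10³ / 23.25 = 22.80 N·m.
J_AB = π(0.0172)⁴/32 = 8.59×10^-9 m⁴; J_BC = π(0.0106)⁴/32 = 1.24×10^-9 m⁴; J_CD = π(0.0294)⁴/32 = 7.33×10^-8 m⁴.
θ = (T/G)·Σ L_i/J_i = (22.80/76.8×10⁹)·(0.276/8.59×10^-9 + 0.152/1.24×10^-9 + 0.259/7.33×10^-8) = 0.04699 rad.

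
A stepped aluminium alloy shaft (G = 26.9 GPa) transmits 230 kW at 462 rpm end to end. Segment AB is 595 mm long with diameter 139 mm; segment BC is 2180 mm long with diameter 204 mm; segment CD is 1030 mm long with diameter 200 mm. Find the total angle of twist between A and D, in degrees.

ω = 2π·462/60 = 48.38 rad/s, so T = P/ω = 230×10³ / 48.38 = 4754 N·m.
J_AB = π(0.139)⁴/32 = 3.66×10^-5 m⁴; J_BC = π(0.204)⁴/32 = 1.70×10^-4 m⁴; J_CD = π(0.200)⁴/32 = 1.57×10^-4 m⁴.
θ = (T/G)·Σ L_i/J_i = (4754/26.9×10⁹)·(0.595/3.66×10^-5 + 2.18/1.70×10^-4 + 1.03/1.57×10^-4) = 6.294×10^-3 rad.

0.361°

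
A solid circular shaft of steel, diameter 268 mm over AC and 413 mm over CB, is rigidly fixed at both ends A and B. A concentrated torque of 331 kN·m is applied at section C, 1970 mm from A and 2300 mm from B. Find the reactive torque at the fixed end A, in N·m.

Compatibility: T_A·a/J_AC = T_B·b/J_CB with T_A + T_B = T₀.
J_AC = 5.06×10^-4 m⁴, J_CB = 2.86×10^-3 m⁴, so T_A = T₀·(J_AC/a)/((J_AC/a)+(J_CB/b)) = 56770 N·m, T_B = 274200 N·m.

56800 N·m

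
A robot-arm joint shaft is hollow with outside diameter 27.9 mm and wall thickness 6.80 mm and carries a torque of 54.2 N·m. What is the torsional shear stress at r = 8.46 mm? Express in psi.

1200 psi

J = π(d_o⁴ − d_i⁴)/32 = π(0.0279⁴ − 0.0143⁴)/32 = 5.538×10^-8 m⁴.
Shear stress varies linearly with radius: τ = T·r/J = 54.20 × 0.00846 / 5.538×10^-8 = 8.280×10^6 Pa.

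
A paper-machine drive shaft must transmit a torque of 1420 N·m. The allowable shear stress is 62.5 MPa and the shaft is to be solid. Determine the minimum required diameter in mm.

For a solid shaft τ_max = 16T/(πd³), so d = (16T/(π τ_allow))^(1/3) = (16·1420/(π·6.25×10^7))^(1/3) = 0.04873 m.

48.7 mm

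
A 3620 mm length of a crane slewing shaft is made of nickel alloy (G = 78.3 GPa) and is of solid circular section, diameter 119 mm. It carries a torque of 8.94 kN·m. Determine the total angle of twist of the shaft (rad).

0.0210 rad

J = πd⁴/32 = π(0.119)⁴/32 = 1.969×10^-5 m⁴.
θ = T·L/(G·J) = 8940 × 3.62 / (78.3×10⁹ × 1.969×10^-5) = 0.02099 rad.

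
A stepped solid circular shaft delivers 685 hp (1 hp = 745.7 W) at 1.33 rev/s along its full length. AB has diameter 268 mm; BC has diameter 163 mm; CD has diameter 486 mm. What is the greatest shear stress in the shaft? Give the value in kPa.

ω = 2π·1.33 = 8.357 rad/s, so T = P/ω = 685×745.7 / 8.357 = 61130 N·m.
Under the same torque, τ_max = 16T/(πd³) is largest where d is smallest — segment BC (d = 163 mm).
τ_max = 16·61130/(π·(0.163)³) = 7.188×10^7 Pa.

71900 kPa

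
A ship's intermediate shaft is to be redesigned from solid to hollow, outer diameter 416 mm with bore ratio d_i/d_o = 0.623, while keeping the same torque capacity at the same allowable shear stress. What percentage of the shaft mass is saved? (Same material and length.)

31.8 %

Equal τ_max and T ⇒ the solid shaft needs d_s³ = d_o³(1−k⁴), so d_s = 416·(1−0.623⁴)^(1/3) = 394.0 mm.
Area ratio A_h/A_s = d_o²(1−k²)/d_s² = (1−k²)/(1−k⁴)^(2/3) = 0.6822.
Mass saving = 1 − 0.6822 = 31.8 %.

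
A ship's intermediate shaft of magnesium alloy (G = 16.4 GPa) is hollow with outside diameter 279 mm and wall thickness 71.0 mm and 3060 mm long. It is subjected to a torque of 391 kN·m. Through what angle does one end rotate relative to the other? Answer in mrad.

130 mrad

J = π(d_o⁴ − d_i⁴)/32 = π(0.279⁴ − 0.137⁴)/32 = 5.603×10^-4 m⁴.
θ = T·L/(G·J) = 391000 × 3.06 / (16.4×10⁹ × 5.603×10^-4) = 0.1302 rad.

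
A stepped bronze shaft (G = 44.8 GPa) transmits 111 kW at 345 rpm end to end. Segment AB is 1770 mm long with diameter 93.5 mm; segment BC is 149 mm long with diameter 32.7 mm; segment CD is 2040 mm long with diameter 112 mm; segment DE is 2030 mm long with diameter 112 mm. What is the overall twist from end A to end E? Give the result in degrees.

ω = 2π·345/60 = 36.13 rad/s, so T = P/ω = 111×10³ / 36.13 = 3072 N·m.
J_AB = π(0.0935)⁴/32 = 7.50×10^-6 m⁴; J_BC = π(0.0327)⁴/32 = 1.12×10^-7 m⁴; J_CD = π(0.112)⁴/32 = 1.54×10^-5 m⁴; J_DE = π(0.112)⁴/32 = 1.54×10^-5 m⁴.
θ = (T/G)·Σ L_i/J_i = (3072/44.8×10⁹)·(1.77/7.50×10^-6 + 0.149/1.12×10^-7 + 2.04/1.54×10^-5 + 2.03/1.54×10^-5) = 0.1253 rad.

7.18°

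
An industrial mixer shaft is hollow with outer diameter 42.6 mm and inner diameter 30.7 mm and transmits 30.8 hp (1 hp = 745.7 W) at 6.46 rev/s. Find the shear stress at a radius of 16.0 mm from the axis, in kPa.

ω = 2π·6.46 = 40.59 rad/s, so T = P/ω = 30.8×745.7 / 40.59 = 565.9 N·m.
J = π(d_o⁴ − d_i⁴)/32 = π(0.0426⁴ − 0.0307⁴)/32 = 2.361×10^-7 m⁴.
Shear stress varies linearly with radius: τ = T·r/J = 565.9 × 0.0160 / 2.361×10^-7 = 3.834×10^7 Pa.

38300 kPa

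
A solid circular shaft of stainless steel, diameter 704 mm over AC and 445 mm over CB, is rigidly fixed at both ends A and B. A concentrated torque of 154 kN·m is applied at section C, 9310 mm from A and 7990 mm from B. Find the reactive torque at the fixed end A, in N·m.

Compatibility: T_A·a/J_AC = T_B·b/J_CB with T_A + T_B = T₀.
J_AC = 0.0241 m⁴, J_CB = 3.85×10^-3 m⁴, so T_A = T₀·(J_AC/a)/((J_AC/a)+(J_CB/b)) = 129800 N·m, T_B = 24150 N·m.

130000 N·m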